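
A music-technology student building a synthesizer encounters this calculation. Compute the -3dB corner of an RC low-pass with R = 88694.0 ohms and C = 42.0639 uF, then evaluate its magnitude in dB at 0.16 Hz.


Step 1 — cutoff frequency:
fc = 1 / (2*pi*R*C)
C = 42.0639 uF = 4.20639e-05 F
fc = 1 / (2*pi*88694.0*4.20639e-05)
   = 0.0426596 Hz

Step 2 — magnitude at f = 0.16 Hz:
|H(f)| = 1 / sqrt(1 + (f/fc)^2)
f/fc = 0.16 / 0.0426596 = 3.750621
|H| = 1 / sqrt(1 + 14.067158) = 0.2576228
|H|_dB = 20*log10(0.2576228) = -11.78 dB

fc = 0.0426596 Hz; |H(0.16 Hz)| = -11.78 dB


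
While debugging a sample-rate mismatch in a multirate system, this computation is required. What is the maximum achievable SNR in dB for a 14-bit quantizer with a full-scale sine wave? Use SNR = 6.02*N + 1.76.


Theoretical SNR for a full-scale sinusoid:
SNR = 6.02 * N + 1.76
    = 6.02 * 14 + 1.76
    = 84.28 + 1.76
    = 86.04 dB

86.04 dB


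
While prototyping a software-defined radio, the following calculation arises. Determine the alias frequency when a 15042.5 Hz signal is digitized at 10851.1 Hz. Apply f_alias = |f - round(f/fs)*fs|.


Compute the nearest integer multiple of fs to the signal:
n = round(15042.5 / 10851.1) = 1
f_alias = |15042.5 - 1 * 10851.1|
        = |15042.5 - 10851.1|
        = 4191.4 Hz

4191.4


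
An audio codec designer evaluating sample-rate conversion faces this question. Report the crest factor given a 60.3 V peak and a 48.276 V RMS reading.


Crest factor is the ratio of peak to RMS:
CF = V_peak / V_rms
   = 60.3 / 48.276
   = 1.2491

1.2491


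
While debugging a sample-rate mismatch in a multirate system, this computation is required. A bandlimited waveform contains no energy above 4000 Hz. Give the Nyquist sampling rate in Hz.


The Nyquist rate is twice the maximum frequency component.
fs_min = 2 * fmax
      = 2 * 4000
      = 8000 Hz

8000


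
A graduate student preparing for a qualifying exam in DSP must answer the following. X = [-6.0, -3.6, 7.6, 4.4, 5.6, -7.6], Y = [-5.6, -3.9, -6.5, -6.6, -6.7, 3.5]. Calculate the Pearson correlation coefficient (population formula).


Pearson correlation coefficient (population):
r = cov(X,Y) / (std(X) * std(Y))
Mean X = 0.0667, Mean Y = -4.3
Cov(X,Y) = -15.533333
Std(X) = 5.988508, Std(Y) = 3.618932
r = -0.7167

-0.7167


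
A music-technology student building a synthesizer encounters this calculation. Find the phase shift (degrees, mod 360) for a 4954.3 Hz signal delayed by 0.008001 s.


Phase shift from frequency and time delay:
phi = 360 * f * t_delay
    = 360 * 4954.3 * 0.008001
    = 14270.17 degrees
    mod 360 = 230.17 degrees

230.17 degrees


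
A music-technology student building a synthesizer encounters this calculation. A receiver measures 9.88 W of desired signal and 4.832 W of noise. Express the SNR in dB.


SNR in decibels:
SNR = 10 * log10(Ps / Pn)
    = 10 * log10(9.88 / 4.832)
    = 10 * log10(2.0447)
    = 10 * 0.3106
    = 3.11 dB

3.11 dB


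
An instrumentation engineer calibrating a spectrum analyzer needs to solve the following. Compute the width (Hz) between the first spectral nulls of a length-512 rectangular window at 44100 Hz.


Main lobe width for a rectangular window:
Width = 2 * fs / N
      = 2 * 44100 / 512
      = 88200 / 512
      = 172.266 Hz

172.266 Hz


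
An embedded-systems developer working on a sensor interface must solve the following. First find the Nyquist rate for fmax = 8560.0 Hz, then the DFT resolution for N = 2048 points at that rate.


Step 1 — Nyquist sampling rate:
fs = 2 * fmax = 2 * 8560.0 = 17120.0 Hz

Step 2 — DFT bin spacing:
df = fs / N = 17120.0 / 2048 = 8.3594 Hz

8.3594 Hz


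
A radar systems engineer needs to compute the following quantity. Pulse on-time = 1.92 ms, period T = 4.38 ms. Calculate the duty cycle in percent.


Duty cycle as a percentage:
DC = (t_on / T) * 100
   = (1.92 / 4.38) * 100
   = 0.438356 * 100
   = 43.84 %

43.84 %


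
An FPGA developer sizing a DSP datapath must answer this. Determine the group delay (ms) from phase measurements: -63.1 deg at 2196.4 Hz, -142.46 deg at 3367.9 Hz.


Group delay from phase difference:
tau = -d(phi)/d(omega)
d(phi) = -79.36 deg = -1.385093 rad
d(omega) = 2*pi*(3367.9 - 2196.4) = 7360.7516 rad/s
tau = -(-1.385093) / 7360.7516
    = 0.1882 ms

0.1882 ms


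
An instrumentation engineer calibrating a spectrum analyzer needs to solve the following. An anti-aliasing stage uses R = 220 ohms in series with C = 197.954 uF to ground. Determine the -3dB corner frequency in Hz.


Cutoff frequency of a first-order RC filter:
fc = 1 / (2 * pi * R * C)
C = 197.954 uF = 0.000197954 F
fc = 1 / (2 * pi * 220 * 0.000197954)
   = 1 / 0.27363196614543
   = 3.654544 Hz

3.654544 Hz


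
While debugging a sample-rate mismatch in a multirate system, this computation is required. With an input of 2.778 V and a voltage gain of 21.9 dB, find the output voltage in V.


Output voltage from dB gain:
V_out = V_in * 10^(gain_dB / 20)
      = 2.778 * 10^(21.9 / 20)
      = 2.778 * 12.445146
      = 34.5726 V

34.5726 V


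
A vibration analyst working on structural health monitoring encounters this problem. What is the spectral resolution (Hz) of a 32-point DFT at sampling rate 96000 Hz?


DFT frequency resolution:
df = fs / N
   = 96000 / 32
   = 3000.0 Hz

3000.0 Hz


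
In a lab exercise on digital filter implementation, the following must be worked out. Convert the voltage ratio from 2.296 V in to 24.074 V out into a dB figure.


Voltage gain in dB:
G = 20 * log10(Vout / Vin)
  = 20 * log10(24.074 / 2.296)
  = 20 * log10(10.485192)
  = 20 * 1.020576
  = 20.41 dB

20.41 dB


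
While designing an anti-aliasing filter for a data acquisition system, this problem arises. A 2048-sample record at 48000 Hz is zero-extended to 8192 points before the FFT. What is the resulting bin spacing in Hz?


Frequency resolution after zero-padding:
N_padded = 2048 * 4 = 8192
df = fs / N_padded
   = 48000 / 8192
   = 5.8594 Hz

5.8594 Hz


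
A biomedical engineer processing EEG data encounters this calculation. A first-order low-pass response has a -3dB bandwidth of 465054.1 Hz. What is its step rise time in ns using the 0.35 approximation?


Rise time from bandwidth relationship:
tr = 0.35 / BW
   = 0.35 / 465054.1
   = 7.526006114e-07 s
   = 752.6006 ns

752.6006 ns


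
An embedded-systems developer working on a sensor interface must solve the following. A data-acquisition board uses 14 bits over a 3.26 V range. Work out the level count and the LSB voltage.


Step 1 — number of quantization levels:
L = 2^N = 2^14 = 16384

Step 2 — LSB step size:
delta = Vfs / L
      = 3.26 / 16384
      = 0.00019897 V

Levels = 16384; step size = 0.00019897 V


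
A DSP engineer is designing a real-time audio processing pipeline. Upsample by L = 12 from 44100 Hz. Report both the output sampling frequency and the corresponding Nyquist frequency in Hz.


Step 1 — output sample rate after interpolation by L:
fs_out = L * fs_in = 12 * 44100 = 529200 Hz

Step 2 — Nyquist frequency of the output stream:
f_Nyq = fs_out / 2 = 529200 / 2 = 264600.0 Hz

fs_out = 529200 Hz; f_Nyquist = 264600.0 Hz


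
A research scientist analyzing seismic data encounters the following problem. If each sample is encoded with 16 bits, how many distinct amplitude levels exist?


Number of quantization levels = 2^N
= 2^16
= 65536

65536


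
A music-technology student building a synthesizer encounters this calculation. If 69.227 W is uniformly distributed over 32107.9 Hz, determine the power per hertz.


Power spectral density:
PSD = P / BW
    = 69.227 / 32107.9
    = 0.00215607 W/Hz

0.00215607 W/Hz


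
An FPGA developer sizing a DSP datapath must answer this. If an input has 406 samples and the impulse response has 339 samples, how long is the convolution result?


Linear convolution output length:
L = N + M - 1
  = 406 + 339 - 1
  = 744 samples

744


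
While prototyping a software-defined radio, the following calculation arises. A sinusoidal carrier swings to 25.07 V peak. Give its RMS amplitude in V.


RMS voltage for a sinusoidal waveform:
V_rms = V_peak / sqrt(2)
      = 25.07 / 1.414214
      = 17.727 V

17.727 V


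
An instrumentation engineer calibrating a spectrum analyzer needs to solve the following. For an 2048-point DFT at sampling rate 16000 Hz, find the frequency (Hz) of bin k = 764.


Frequency of DFT bin k:
f_k = k * fs / N
    = 764 * 16000 / 2048
    = 12224000 / 2048
    = 5968.75 Hz

5968.75 Hz


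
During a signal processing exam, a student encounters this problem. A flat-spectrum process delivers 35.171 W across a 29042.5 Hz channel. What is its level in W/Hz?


Power spectral density:
PSD = P / BW
    = 35.171 / 29042.5
    = 0.00121102 W/Hz

0.00121102 W/Hz


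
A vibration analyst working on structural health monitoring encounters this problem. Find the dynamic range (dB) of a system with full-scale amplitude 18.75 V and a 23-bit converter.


Dynamic range from full-scale to LSB:
V_min = V_max / 2^bits = 18.75 / 2^23
DR = 20 * log10(V_max / V_min)
   = 20 * log10(2^23)
   = 20 * 23 * log10(2)
   = 138.47 dB

138.47 dB


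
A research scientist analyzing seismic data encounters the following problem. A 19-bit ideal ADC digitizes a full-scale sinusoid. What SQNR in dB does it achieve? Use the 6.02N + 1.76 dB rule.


Theoretical SNR for a full-scale sinusoid:
SNR = 6.02 * N + 1.76
    = 6.02 * 19 + 1.76
    = 114.38 + 1.76
    = 116.14 dB

116.14 dB


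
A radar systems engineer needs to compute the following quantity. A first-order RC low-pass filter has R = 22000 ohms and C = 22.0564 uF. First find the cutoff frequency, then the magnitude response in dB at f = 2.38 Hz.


Step 1 — cutoff frequency:
fc = 1 / (2*pi*R*C)
C = 22.0564 uF = 2.20564e-05 F
fc = 1 / (2*pi*22000*2.20564e-05)
   = 0.327992 Hz

Step 2 — magnitude at f = 2.38 Hz:
|H(f)| = 1 / sqrt(1 + (f/fc)^2)
f/fc = 2.38 / 0.327992 = 7.256275
|H| = 1 / sqrt(1 + 52.653527) = 0.1365214
|H|_dB = 20*log10(0.1365214) = -17.3 dB

fc = 0.327992 Hz; |H(2.38 Hz)| = -17.3 dB


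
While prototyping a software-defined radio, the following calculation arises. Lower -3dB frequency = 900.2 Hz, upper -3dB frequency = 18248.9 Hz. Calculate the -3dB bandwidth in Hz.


Bandwidth is the difference of -3dB frequencies:
BW = f_high - f_low
   = 18248.9 - 900.2
   = 17348.7 Hz

17348.7 Hz


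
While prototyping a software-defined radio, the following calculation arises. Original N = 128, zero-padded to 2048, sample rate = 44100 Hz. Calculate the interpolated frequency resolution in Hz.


Frequency resolution after zero-padding:
N_padded = 128 * 16 = 2048
df = fs / N_padded
   = 44100 / 2048
   = 21.5332 Hz

21.5332 Hz


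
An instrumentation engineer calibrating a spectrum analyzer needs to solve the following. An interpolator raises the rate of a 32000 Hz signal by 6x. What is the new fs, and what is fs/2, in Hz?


Step 1 — output sample rate after interpolation by L:
fs_out = L * fs_in = 6 * 32000 = 192000 Hz

Step 2 — Nyquist frequency of the output stream:
f_Nyq = fs_out / 2 = 192000 / 2 = 96000.0 Hz

fs_out = 192000 Hz; f_Nyquist = 96000.0 Hz


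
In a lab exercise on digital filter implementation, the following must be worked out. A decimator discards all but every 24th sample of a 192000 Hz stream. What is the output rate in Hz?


Decimation reduces the sample rate:
fs_out = fs_in / M
       = 192000 / 24
       = 8000.0 Hz

8000.0 Hz


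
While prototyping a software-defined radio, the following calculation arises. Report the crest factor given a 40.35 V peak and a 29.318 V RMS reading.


Crest factor is the ratio of peak to RMS:
CF = V_peak / V_rms
   = 40.35 / 29.318
   = 1.3763

1.3763


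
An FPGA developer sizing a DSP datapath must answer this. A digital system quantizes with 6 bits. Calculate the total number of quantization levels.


Number of quantization levels = 2^N
= 2^6
= 64

64


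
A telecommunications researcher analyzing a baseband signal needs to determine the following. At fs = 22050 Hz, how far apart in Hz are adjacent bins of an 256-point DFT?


DFT frequency resolution:
df = fs / N
   = 22050 / 256
   = 86.1328 Hz

86.1328 Hz


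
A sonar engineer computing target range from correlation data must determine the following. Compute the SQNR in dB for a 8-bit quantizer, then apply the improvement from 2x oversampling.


Step 1 — baseline SQNR at Nyquist:
SQNR_base = 6.02*N + 1.76
          = 6.02*8 + 1.76
          = 49.92 dB

Step 2 — oversampling processing gain:
G = 10*log10(OSR) = 10*log10(2) = 3.01 dB

Step 3 — total:
SQNR_total = 49.92 + 3.01 = 52.93 dB

Base SQNR = 49.92 dB; oversampled SQNR = 52.93 dB


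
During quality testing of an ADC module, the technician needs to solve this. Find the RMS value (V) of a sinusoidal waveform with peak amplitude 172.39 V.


RMS voltage for a sinusoidal waveform:
V_rms = V_peak / sqrt(2)
      = 172.39 / 1.414214
      = 121.898 V

121.898 V


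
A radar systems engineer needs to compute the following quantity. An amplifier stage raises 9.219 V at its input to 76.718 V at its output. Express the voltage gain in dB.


Voltage gain in dB:
G = 20 * log10(Vout / Vin)
  = 20 * log10(76.718 / 9.219)
  = 20 * log10(8.321727)
  = 20 * 0.920213
  = 18.4 dB

18.4 dB


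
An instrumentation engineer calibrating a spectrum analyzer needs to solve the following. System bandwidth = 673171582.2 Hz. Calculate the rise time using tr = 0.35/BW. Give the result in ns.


Rise time from bandwidth relationship:
tr = 0.35 / BW
   = 0.35 / 673171582.2
   = 5.199268793e-10 s
   = 0.5199 ns

0.5199 ns


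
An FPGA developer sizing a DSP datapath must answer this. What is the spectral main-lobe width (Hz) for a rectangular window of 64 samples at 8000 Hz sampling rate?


Main lobe width for a rectangular window:
Width = 2 * fs / N
      = 2 * 8000 / 64
      = 16000 / 64
      = 250.0 Hz

250.0 Hz


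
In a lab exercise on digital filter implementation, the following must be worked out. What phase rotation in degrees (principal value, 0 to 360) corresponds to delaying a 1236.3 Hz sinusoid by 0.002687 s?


Phase shift from frequency and time delay:
phi = 360 * f * t_delay
    = 360 * 1236.3 * 0.002687
    = 1195.9 degrees
    mod 360 = 115.9 degrees

115.9 degrees


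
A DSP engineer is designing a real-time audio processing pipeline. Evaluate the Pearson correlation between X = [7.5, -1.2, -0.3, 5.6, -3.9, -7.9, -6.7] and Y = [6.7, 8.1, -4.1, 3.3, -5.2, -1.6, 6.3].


Pearson correlation coefficient (population):
r = cov(X,Y) / (std(X) * std(Y))
Mean X = -0.9857, Mean Y = 1.9286
Cov(X,Y) = 9.179592
Std(X) = 5.409629, Std(Y) = 5.091369
r = 0.3333

0.3333


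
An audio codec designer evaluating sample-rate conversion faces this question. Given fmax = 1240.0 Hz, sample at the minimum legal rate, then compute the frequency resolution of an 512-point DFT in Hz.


Step 1 — Nyquist sampling rate:
fs = 2 * fmax = 2 * 1240.0 = 2480.0 Hz

Step 2 — DFT bin spacing:
df = fs / N = 2480.0 / 512 = 4.8438 Hz

4.8438 Hz


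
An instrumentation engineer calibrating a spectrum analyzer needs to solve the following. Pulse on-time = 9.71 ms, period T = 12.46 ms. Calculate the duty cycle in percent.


Duty cycle as a percentage:
DC = (t_on / T) * 100
   = (9.71 / 12.46) * 100
   = 0.779294 * 100
   = 77.93 %

77.93 %


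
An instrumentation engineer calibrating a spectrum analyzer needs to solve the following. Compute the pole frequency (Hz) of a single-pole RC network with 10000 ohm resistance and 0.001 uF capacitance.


Cutoff frequency of a first-order RC filter:
fc = 1 / (2 * pi * R * C)
C = 0.001 uF = 1e-09 F
fc = 1 / (2 * pi * 10000 * 1e-09)
   = 1 / 6.2831853071796e-05
   = 15915.494309 Hz

15915.494309 Hz


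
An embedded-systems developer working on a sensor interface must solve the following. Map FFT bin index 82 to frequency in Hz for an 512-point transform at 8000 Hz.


Frequency of DFT bin k:
f_k = k * fs / N
    = 82 * 8000 / 512
    = 656000 / 512
    = 1281.25 Hz

1281.25 Hz


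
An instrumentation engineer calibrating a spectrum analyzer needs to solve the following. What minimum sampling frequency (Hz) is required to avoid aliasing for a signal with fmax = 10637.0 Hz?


The Nyquist rate is twice the maximum frequency component.
fs_min = 2 * fmax
      = 2 * 10637.0
      = 21274.0 Hz

21274.0


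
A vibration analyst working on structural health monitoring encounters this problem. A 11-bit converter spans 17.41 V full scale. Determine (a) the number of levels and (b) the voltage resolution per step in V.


Step 1 — number of quantization levels:
L = 2^N = 2^11 = 2048

Step 2 — LSB step size:
delta = Vfs / L
      = 17.41 / 2048
      = 0.00850098 V

Levels = 2048; step size = 0.00850098 V


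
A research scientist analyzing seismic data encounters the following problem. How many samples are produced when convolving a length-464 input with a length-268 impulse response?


Linear convolution output length:
L = N + M - 1
  = 464 + 268 - 1
  = 731 samples

731


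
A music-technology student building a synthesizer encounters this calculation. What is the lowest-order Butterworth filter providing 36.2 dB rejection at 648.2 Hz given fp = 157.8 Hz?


Butterworth filter order formula:
n = log10(10^(A/10) - 1) / (2 * log10(f_stop/f_pass))
10^(36.2/10) - 1 = 4167.6938
f_stop/f_pass = 648.2 / 157.8 = 4.1077
n = 2.9497 -> ceil = 3

3


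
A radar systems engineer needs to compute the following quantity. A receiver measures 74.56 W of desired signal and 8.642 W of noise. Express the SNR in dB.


SNR in decibels:
SNR = 10 * log10(Ps / Pn)
    = 10 * log10(74.56 / 8.642)
    = 10 * log10(8.6276)
    = 10 * 0.9359
    = 9.36 dB

9.36 dB


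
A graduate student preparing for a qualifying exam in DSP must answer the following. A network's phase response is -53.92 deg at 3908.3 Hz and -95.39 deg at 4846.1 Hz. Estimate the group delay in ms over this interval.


Group delay from phase difference:
tau = -d(phi)/d(omega)
d(phi) = -41.47 deg = -0.723788 rad
d(omega) = 2*pi*(4846.1 - 3908.3) = 5892.3712 rad/s
tau = -(-0.723788) / 5892.3712
    = 0.1228 ms

0.1228 ms


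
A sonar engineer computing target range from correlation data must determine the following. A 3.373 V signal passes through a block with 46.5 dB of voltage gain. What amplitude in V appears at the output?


Output voltage from dB gain:
V_out = V_in * 10^(gain_dB / 20)
      = 3.373 * 10^(46.5 / 20)
      = 3.373 * 211.348904
      = 712.8799 V

712.8799 V


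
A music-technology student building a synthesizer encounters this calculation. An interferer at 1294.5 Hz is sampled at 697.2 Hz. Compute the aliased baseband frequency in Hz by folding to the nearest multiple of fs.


Compute the nearest integer multiple of fs to the signal:
n = round(1294.5 / 697.2) = 2
f_alias = |1294.5 - 2 * 697.2|
        = |1294.5 - 1394.4|
        = 99.9 Hz

99.9


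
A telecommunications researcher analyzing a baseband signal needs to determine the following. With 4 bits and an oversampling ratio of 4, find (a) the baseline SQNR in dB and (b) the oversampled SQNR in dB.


Step 1 — baseline SQNR at Nyquist:
SQNR_base = 6.02*N + 1.76
          = 6.02*4 + 1.76
          = 25.84 dB

Step 2 — oversampling processing gain:
G = 10*log10(OSR) = 10*log10(4) = 6.02 dB

Step 3 — total:
SQNR_total = 25.84 + 6.02 = 31.86 dB

Base SQNR = 25.84 dB; oversampled SQNR = 31.86 dB


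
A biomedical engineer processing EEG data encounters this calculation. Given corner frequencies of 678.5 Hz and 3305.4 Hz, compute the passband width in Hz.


Bandwidth is the difference of -3dB frequencies:
BW = f_high - f_low
   = 3305.4 - 678.5
   = 2626.9 Hz

2626.9 Hz


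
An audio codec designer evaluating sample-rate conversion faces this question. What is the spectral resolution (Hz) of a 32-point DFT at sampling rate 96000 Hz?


DFT frequency resolution:
df = fs / N
   = 96000 / 32
   = 3000.0 Hz

3000.0 Hz


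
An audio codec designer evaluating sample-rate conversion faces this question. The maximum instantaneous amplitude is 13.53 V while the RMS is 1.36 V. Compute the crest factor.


Crest factor is the ratio of peak to RMS:
CF = V_peak / V_rms
   = 13.53 / 1.36
   = 9.9485

9.9485


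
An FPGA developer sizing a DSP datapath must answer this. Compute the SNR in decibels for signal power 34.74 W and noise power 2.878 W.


SNR in decibels:
SNR = 10 * log10(Ps / Pn)
    = 10 * log10(34.74 / 2.878)
    = 10 * log10(12.0709)
    = 10 * 1.0817
    = 10.82 dB

10.82 dB


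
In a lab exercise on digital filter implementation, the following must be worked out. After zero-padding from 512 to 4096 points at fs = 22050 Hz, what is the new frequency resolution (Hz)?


Frequency resolution after zero-padding:
N_padded = 512 * 8 = 4096
df = fs / N_padded
   = 22050 / 4096
   = 5.3833 Hz

5.3833 Hz


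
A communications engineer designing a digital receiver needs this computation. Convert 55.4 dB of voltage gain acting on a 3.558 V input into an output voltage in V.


Output voltage from dB gain:
V_out = V_in * 10^(gain_dB / 20)
      = 3.558 * 10^(55.4 / 20)
      = 3.558 * 588.843655
      = 2095.1057 V

2095.1057 V


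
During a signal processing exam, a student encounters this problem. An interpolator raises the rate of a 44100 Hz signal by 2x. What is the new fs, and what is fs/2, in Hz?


Step 1 — output sample rate after interpolation by L:
fs_out = L * fs_in = 2 * 44100 = 88200 Hz

Step 2 — Nyquist frequency of the output stream:
f_Nyq = fs_out / 2 = 88200 / 2 = 44100.0 Hz

fs_out = 88200 Hz; f_Nyquist = 44100.0 Hz


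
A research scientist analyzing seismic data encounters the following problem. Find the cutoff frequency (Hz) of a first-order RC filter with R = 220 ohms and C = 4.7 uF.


Cutoff frequency of a first-order RC filter:
fc = 1 / (2 * pi * R * C)
C = 4.7 uF = 4.7e-06 F
fc = 1 / (2 * pi * 220 * 4.7e-06)
   = 1 / 0.0064968136076237
   = 153.921608 Hz

153.921608 Hz


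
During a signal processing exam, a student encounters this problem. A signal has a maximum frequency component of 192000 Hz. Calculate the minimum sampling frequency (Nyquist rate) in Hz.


The Nyquist rate is twice the maximum frequency component.
fs_min = 2 * fmax
      = 2 * 192000
      = 384000 Hz

384000


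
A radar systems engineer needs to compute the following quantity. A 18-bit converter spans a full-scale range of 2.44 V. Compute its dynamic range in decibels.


Dynamic range from full-scale to LSB:
V_min = V_max / 2^bits = 2.44 / 2^18
DR = 20 * log10(V_max / V_min)
   = 20 * log10(2^18)
   = 20 * 18 * log10(2)
   = 108.37 dB

108.37 dB


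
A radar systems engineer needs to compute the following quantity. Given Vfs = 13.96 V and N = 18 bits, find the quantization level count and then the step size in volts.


Step 1 — number of quantization levels:
L = 2^N = 2^18 = 262144

Step 2 — LSB step size:
delta = Vfs / L
      = 13.96 / 262144
      = 5.325e-05 V

Levels = 262144; step size = 5.325e-05 V


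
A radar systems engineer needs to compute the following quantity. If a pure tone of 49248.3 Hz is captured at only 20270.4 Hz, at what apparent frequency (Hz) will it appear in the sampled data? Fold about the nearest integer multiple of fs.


Compute the nearest integer multiple of fs to the signal:
n = round(49248.3 / 20270.4) = 2
f_alias = |49248.3 - 2 * 20270.4|
        = |49248.3 - 40540.8|
        = 8707.5 Hz

8707.5


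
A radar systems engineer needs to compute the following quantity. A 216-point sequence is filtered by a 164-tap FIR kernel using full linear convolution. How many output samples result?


Linear convolution output length:
L = N + M - 1
  = 216 + 164 - 1
  = 379 samples

379


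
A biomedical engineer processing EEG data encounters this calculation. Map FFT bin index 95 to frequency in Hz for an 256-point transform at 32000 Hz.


Frequency of DFT bin k:
f_k = k * fs / N
    = 95 * 32000 / 256
    = 3040000 / 256
    = 11875.0 Hz

11875.0 Hz


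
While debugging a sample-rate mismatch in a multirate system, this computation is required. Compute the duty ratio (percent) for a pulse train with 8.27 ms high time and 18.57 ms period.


Duty cycle as a percentage:
DC = (t_on / T) * 100
   = (8.27 / 18.57) * 100
   = 0.445342 * 100
   = 44.53 %

44.53 %


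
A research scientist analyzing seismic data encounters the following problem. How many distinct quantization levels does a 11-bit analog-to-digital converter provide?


Number of quantization levels = 2^N
= 2^11
= 2048

2048


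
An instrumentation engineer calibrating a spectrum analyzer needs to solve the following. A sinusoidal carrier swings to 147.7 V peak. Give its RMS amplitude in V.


RMS voltage for a sinusoidal waveform:
V_rms = V_peak / sqrt(2)
      = 147.7 / 1.414214
      = 104.44 V

104.44 V


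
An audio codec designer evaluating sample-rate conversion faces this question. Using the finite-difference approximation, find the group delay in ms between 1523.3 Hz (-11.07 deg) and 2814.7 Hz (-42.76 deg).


Group delay from phase difference:
tau = -d(phi)/d(omega)
d(phi) = -31.69 deg = -0.553095 rad
d(omega) = 2*pi*(2814.7 - 1523.3) = 8114.1055 rad/s
tau = -(-0.553095) / 8114.1055
    = 0.0682 ms

0.0682 ms


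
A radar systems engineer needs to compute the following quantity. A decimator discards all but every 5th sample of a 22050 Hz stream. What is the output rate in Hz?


Decimation reduces the sample rate:
fs_out = fs_in / M
       = 22050 / 5
       = 4410.0 Hz

4410.0 Hz


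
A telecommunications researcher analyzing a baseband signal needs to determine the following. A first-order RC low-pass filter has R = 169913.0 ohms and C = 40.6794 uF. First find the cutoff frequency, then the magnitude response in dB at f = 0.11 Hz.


Step 1 — cutoff frequency:
fc = 1 / (2*pi*R*C)
C = 40.6794 uF = 4.06794e-05 F
fc = 1 / (2*pi*169913.0*4.06794e-05)
   = 0.023026 Hz

Step 2 — magnitude at f = 0.11 Hz:
|H(f)| = 1 / sqrt(1 + (f/fc)^2)
f/fc = 0.11 / 0.023026 = 4.777208
|H| = 1 / sqrt(1 + 22.821716) = 0.2048866
|H|_dB = 20*log10(0.2048866) = -13.77 dB

fc = 0.023026 Hz; |H(0.11 Hz)| = -13.77 dB


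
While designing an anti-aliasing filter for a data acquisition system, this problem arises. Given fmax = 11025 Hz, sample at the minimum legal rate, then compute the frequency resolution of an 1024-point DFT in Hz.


Step 1 — Nyquist sampling rate:
fs = 2 * fmax = 2 * 11025 = 22050 Hz

Step 2 — DFT bin spacing:
df = fs / N = 22050 / 1024 = 21.5332 Hz

21.5332 Hz


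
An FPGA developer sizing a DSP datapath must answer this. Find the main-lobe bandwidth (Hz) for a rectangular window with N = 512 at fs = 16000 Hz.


Main lobe width for a rectangular window:
Width = 2 * fs / N
      = 2 * 16000 / 512
      = 32000 / 512
      = 62.5 Hz

62.5 Hz


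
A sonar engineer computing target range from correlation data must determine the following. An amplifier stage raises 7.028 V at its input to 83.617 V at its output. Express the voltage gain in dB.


Voltage gain in dB:
G = 20 * log10(Vout / Vin)
  = 20 * log10(83.617 / 7.028)
  = 20 * log10(11.897695)
  = 20 * 1.075463
  = 21.51 dB

21.51 dB


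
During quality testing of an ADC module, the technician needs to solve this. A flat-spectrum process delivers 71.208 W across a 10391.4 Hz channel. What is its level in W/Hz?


Power spectral density:
PSD = P / BW
    = 71.208 / 10391.4
    = 0.00685259 W/Hz

0.00685259 W/Hz


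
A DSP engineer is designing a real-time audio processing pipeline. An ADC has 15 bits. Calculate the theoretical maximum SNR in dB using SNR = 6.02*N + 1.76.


Theoretical SNR for a full-scale sinusoid:
SNR = 6.02 * N + 1.76
    = 6.02 * 15 + 1.76
    = 90.3 + 1.76
    = 92.06 dB

92.06 dB


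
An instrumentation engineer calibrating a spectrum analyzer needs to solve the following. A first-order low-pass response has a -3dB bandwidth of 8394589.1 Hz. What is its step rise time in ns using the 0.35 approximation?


Rise time from bandwidth relationship:
tr = 0.35 / BW
   = 0.35 / 8394589.1
   = 4.169352375e-08 s
   = 41.6935 ns

41.6935 ns


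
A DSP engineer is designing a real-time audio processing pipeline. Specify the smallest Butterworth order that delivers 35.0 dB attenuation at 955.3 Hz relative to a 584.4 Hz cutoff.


Butterworth filter order formula:
n = log10(10^(A/10) - 1) / (2 * log10(f_stop/f_pass))
10^(35.0/10) - 1 = 3161.2777
f_stop/f_pass = 955.3 / 584.4 = 1.6347
n = 8.1991 -> ceil = 9

9


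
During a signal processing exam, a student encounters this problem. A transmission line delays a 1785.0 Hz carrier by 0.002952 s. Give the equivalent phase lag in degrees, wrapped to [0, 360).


Phase shift from frequency and time delay:
phi = 360 * f * t_delay
    = 360 * 1785.0 * 0.002952
    = 1896.96 degrees
    mod 360 = 96.96 degrees

96.96 degrees


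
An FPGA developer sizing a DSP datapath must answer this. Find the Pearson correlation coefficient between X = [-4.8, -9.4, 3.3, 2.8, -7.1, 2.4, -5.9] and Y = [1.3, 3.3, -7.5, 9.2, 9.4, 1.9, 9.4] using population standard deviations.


Pearson correlation coefficient (population):
r = cov(X,Y) / (std(X) * std(Y))
Mean X = -2.6714, Mean Y = 3.8571
Cov(X,Y) = -11.680204
Std(X) = 4.944756, Std(Y) = 5.727841
r = -0.4124

-0.4124


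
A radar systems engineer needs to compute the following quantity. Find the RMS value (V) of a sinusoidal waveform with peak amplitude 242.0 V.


RMS voltage for a sinusoidal waveform:
V_rms = V_peak / sqrt(2)
      = 242.0 / 1.414214
      = 171.12 V

171.12 V


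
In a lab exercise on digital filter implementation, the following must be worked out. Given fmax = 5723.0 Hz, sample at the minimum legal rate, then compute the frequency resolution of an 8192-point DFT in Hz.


Step 1 — Nyquist sampling rate:
fs = 2 * fmax = 2 * 5723.0 = 11446.0 Hz

Step 2 — DFT bin spacing:
df = fs / N = 11446.0 / 8192 = 1.3972 Hz

1.3972 Hz


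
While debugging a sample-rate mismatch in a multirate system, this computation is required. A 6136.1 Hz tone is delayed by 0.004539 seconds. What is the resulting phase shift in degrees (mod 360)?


Phase shift from frequency and time delay:
phi = 360 * f * t_delay
    = 360 * 6136.1 * 0.004539
    = 10026.63 degrees
    mod 360 = 306.63 degrees

306.63 degrees


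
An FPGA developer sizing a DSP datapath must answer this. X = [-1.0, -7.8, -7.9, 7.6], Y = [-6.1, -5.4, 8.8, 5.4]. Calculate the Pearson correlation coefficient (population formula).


Pearson correlation coefficient (population):
r = cov(X,Y) / (std(X) * std(Y))
Mean X = -2.275, Mean Y = 0.675
Cov(X,Y) = 6.470625
Std(X) = 6.350344, Std(Y) = 6.541168
r = 0.1558

0.1558


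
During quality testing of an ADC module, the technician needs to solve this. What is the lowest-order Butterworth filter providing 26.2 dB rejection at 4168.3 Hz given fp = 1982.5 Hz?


Butterworth filter order formula:
n = log10(10^(A/10) - 1) / (2 * log10(f_stop/f_pass))
10^(26.2/10) - 1 = 415.8694
f_stop/f_pass = 4168.3 / 1982.5 = 2.1025
n = 4.0573 -> ceil = 5

5


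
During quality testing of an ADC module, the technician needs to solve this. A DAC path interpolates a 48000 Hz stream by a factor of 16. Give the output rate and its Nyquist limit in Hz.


Step 1 — output sample rate after interpolation by L:
fs_out = L * fs_in = 16 * 48000 = 768000 Hz

Step 2 — Nyquist frequency of the output stream:
f_Nyq = fs_out / 2 = 768000 / 2 = 384000.0 Hz

fs_out = 768000 Hz; f_Nyquist = 384000.0 Hz


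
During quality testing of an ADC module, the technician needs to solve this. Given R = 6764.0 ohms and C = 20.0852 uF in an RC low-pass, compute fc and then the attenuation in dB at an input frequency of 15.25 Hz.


Step 1 — cutoff frequency:
fc = 1 / (2*pi*R*C)
C = 20.0852 uF = 2.00852e-05 F
fc = 1 / (2*pi*6764.0*2.00852e-05)
   = 1.17149 Hz

Step 2 — magnitude at f = 15.25 Hz:
|H(f)| = 1 / sqrt(1 + (f/fc)^2)
f/fc = 15.25 / 1.17149 = 13.01761
|H| = 1 / sqrt(1 + 169.45817) = 0.0765934
|H|_dB = 20*log10(0.0765934) = -22.32 dB

fc = 1.17149 Hz; |H(15.25 Hz)| = -22.32 dB


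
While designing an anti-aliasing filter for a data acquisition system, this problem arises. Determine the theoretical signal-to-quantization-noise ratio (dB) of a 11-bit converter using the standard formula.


Theoretical SNR for a full-scale sinusoid:
SNR = 6.02 * N + 1.76
    = 6.02 * 11 + 1.76
    = 66.22 + 1.76
    = 67.98 dB

67.98 dB


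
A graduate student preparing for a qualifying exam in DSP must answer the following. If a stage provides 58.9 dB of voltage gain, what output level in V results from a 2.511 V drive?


Output voltage from dB gain:
V_out = V_in * 10^(gain_dB / 20)
      = 2.511 * 10^(58.9 / 20)
      = 2.511 * 881.048873
      = 2212.3137 V

2212.3137 V


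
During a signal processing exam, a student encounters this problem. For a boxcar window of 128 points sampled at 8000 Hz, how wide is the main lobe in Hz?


Main lobe width for a rectangular window:
Width = 2 * fs / N
      = 2 * 8000 / 128
      = 16000 / 128
      = 125.0 Hz

125.0 Hz


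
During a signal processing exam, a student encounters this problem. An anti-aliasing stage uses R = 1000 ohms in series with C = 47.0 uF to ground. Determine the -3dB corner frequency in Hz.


Cutoff frequency of a first-order RC filter:
fc = 1 / (2 * pi * R * C)
C = 47.0 uF = 4.7e-05 F
fc = 1 / (2 * pi * 1000 * 4.7e-05)
   = 1 / 0.29530970943744
   = 3.386275 Hz

3.386275 Hz


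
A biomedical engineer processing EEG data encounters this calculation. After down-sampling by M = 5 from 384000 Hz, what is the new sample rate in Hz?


Decimation reduces the sample rate:
fs_out = fs_in / M
       = 384000 / 5
       = 76800.0 Hz

76800.0 Hz


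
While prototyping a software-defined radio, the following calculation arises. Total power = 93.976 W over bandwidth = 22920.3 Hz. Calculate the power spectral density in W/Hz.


Power spectral density:
PSD = P / BW
    = 93.976 / 22920.3
    = 0.00410012 W/Hz

0.00410012 W/Hz


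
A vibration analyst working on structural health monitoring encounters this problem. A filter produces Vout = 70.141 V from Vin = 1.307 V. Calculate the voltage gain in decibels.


Voltage gain in dB:
G = 20 * log10(Vout / Vin)
  = 20 * log10(70.141 / 1.307)
  = 20 * log10(53.665647)
  = 20 * 1.729696
  = 34.59 dB

34.59 dB


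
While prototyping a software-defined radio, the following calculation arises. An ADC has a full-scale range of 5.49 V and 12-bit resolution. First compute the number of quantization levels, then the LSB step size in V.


Step 1 — number of quantization levels:
L = 2^N = 2^12 = 4096

Step 2 — LSB step size:
delta = Vfs / L
      = 5.49 / 4096
      = 0.00134033 V

Levels = 4096; step size = 0.00134033 V


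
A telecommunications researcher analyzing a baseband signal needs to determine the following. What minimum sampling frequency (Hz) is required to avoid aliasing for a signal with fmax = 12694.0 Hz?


The Nyquist rate is twice the maximum frequency component.
fs_min = 2 * fmax
      = 2 * 12694.0
      = 25388.0 Hz

25388.0


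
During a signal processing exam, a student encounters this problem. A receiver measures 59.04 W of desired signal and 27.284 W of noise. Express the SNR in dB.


SNR in decibels:
SNR = 10 * log10(Ps / Pn)
    = 10 * log10(59.04 / 27.284)
    = 10 * log10(2.1639)
    = 10 * 0.3352
    = 3.35 dB

3.35 dB


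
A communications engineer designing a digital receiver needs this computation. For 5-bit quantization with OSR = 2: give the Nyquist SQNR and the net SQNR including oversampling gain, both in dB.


Step 1 — baseline SQNR at Nyquist:
SQNR_base = 6.02*N + 1.76
          = 6.02*5 + 1.76
          = 31.86 dB

Step 2 — oversampling processing gain:
G = 10*log10(OSR) = 10*log10(2) = 3.01 dB

Step 3 — total:
SQNR_total = 31.86 + 3.01 = 34.87 dB

Base SQNR = 31.86 dB; oversampled SQNR = 34.87 dB


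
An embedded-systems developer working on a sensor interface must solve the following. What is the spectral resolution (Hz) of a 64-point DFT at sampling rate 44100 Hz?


DFT frequency resolution:
df = fs / N
   = 44100 / 64
   = 689.0625 Hz

689.0625 Hz


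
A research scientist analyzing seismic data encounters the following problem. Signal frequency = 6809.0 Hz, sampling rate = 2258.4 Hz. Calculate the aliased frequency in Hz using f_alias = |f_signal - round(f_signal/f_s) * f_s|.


Compute the nearest integer multiple of fs to the signal:
n = round(6809.0 / 2258.4) = 3
f_alias = |6809.0 - 3 * 2258.4|
        = |6809.0 - 6775.2|
        = 33.8 Hz

33.8


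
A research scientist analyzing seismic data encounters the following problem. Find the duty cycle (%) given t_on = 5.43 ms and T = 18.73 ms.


Duty cycle as a percentage:
DC = (t_on / T) * 100
   = (5.43 / 18.73) * 100
   = 0.289909 * 100
   = 28.99 %

28.99 %


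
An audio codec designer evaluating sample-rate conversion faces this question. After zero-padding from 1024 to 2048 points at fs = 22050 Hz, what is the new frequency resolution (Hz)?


Frequency resolution after zero-padding:
N_padded = 1024 * 2 = 2048
df = fs / N_padded
   = 22050 / 2048
   = 10.7666 Hz

10.7666 Hz


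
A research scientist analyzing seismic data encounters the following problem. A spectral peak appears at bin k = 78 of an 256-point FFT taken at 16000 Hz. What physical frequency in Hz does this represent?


Frequency of DFT bin k:
f_k = k * fs / N
    = 78 * 16000 / 256
    = 1248000 / 256
    = 4875.0 Hz

4875.0 Hz


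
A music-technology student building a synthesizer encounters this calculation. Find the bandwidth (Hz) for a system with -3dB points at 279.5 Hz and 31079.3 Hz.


Bandwidth is the difference of -3dB frequencies:
BW = f_high - f_low
   = 31079.3 - 279.5
   = 30799.8 Hz

30799.8 Hz


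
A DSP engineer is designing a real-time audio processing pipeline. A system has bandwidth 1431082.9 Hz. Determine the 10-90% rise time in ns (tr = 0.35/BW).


Rise time from bandwidth relationship:
tr = 0.35 / BW
   = 0.35 / 1431082.9
   = 2.445700385e-07 s
   = 244.57 ns

244.57 ns


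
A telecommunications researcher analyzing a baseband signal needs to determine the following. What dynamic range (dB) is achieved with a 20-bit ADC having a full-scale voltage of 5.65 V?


Dynamic range from full-scale to LSB:
V_min = V_max / 2^bits = 5.65 / 2^20
DR = 20 * log10(V_max / V_min)
   = 20 * log10(2^20)
   = 20 * 20 * log10(2)
   = 120.41 dB

120.41 dB


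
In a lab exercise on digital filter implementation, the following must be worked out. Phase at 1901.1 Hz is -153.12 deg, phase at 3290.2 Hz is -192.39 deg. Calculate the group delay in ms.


Group delay from phase difference:
tau = -d(phi)/d(omega)
d(phi) = -39.27 deg = -0.685391 rad
d(omega) = 2*pi*(3290.2 - 1901.1) = 8727.9727 rad/s
tau = -(-0.685391) / 8727.9727
    = 0.0785 ms

0.0785 ms


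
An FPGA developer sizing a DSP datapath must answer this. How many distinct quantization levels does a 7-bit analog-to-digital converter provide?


Number of quantization levels = 2^N
= 2^7
= 128

128


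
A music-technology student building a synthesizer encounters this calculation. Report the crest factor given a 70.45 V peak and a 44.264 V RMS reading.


Crest factor is the ratio of peak to RMS:
CF = V_peak / V_rms
   = 70.45 / 44.264
   = 1.5916

1.5916


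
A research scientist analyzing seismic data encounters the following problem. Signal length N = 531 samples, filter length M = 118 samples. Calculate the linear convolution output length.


Linear convolution output length:
L = N + M - 1
  = 531 + 118 - 1
  = 648 samples

648


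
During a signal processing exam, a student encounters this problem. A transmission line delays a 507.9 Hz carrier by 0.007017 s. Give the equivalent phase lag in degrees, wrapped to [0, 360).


Phase shift from frequency and time delay:
phi = 360 * f * t_delay
    = 360 * 507.9 * 0.007017
    = 1283.02 degrees
    mod 360 = 203.02 degrees

203.02 degrees
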